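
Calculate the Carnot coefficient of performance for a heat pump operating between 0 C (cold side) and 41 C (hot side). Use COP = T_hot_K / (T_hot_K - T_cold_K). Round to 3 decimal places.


Convert to Kelvin:
  T_hot = 41 + 273.15 = 314.15 K
  T_cold = 0 + 273.15 = 273.15 K
Apply Carnot COP formula:
  COP = T_hot_K / (T_hot_K - T_cold_K) = 314.15 / 41.0
  COP = 7.662

7.662


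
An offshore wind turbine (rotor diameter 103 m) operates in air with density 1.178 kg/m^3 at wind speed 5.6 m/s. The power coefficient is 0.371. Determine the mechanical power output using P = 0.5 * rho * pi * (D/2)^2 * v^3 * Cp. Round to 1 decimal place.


Step 1 -- Compute swept area:
  A = pi * (D/2)^2 = pi * (103/2)^2 = 8332.29 m^2
Step 2 -- Apply wind power equation:
  P = 0.5 * rho * A * v^3 * Cp
  v^3 = 5.6^3 = 175.616
  P = 0.5 * 1.178 * 8332.29 * 175.616 * 0.371
  P = 319755.2 W

319755.2


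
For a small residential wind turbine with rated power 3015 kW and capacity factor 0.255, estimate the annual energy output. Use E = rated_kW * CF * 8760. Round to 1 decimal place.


Annual energy = rated_kW * capacity_factor * hours_per_year
Given: P_rated = 3015 kW, CF = 0.255, hours = 8760
E = 3015 * 0.255 * 8760
E = 6734907.0 kWh

6734907.0


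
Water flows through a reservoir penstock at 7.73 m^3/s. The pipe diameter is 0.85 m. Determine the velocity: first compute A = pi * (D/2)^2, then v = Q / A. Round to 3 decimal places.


Compute pipe cross-sectional area:
  A = pi * (D/2)^2 = pi * (0.85/2)^2 = 0.5675 m^2
Calculate velocity:
  v = Q / A = 7.73 / 0.5675
  v = 13.622 m/s

13.622


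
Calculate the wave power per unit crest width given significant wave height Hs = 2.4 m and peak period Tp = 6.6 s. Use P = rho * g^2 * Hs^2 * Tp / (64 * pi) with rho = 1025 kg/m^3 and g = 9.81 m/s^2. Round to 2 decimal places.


Apply wave power formula:
  g^2 = 9.81^2 = 96.2361
  Hs^2 = 2.4^2 = 5.76
  Numerator = rho * g^2 * Hs^2 * Tp = 1025 * 96.2361 * 5.76 * 6.6 = 3749974.37
  Denominator = 64 * pi = 201.0619
  P = 3749974.37 / 201.0619 = 18650.84 W/m

18650.84


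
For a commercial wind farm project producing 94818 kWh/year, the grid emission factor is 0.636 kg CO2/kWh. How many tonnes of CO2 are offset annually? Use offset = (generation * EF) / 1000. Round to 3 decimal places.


CO2 offset in kg = generation * emission_factor
CO2 offset = 94818 * 0.636 = 60304.25 kg
Convert to tonnes:
  CO2 offset = 60304.25 / 1000 = 60.304 tonnes

60.304


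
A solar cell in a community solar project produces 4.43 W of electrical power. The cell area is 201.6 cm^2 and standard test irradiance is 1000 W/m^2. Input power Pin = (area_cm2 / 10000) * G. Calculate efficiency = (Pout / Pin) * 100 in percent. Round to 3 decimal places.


First compute the input power:
  Pin = area_cm2 / 10000 * G = 201.6 / 10000 * 1000 = 20.16 W
Then compute efficiency:
  Efficiency = (Pout / Pin) * 100 = (4.43 / 20.16) * 100
  Efficiency = 21.974%

21.974


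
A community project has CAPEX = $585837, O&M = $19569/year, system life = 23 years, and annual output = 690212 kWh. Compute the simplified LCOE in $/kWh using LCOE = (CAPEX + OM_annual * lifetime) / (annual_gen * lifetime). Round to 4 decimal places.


Total cost = CAPEX + OM * lifetime = 585837 + 19569 * 23 = 585837 + 450087 = 1035924
Total generation = annual * lifetime = 690212 * 23 = 15874876 kWh
LCOE = 1035924 / 15874876
LCOE = 0.0653 $/kWh

0.0653


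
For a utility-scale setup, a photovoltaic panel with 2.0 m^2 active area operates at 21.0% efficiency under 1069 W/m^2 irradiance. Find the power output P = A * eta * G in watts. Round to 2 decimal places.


Use the solar power formula P = A * eta * G.
Given: A = 2.0 m^2, eta = 0.21, G = 1069 W/m^2
P = 2.0 * 0.21 * 1069
P = 448.98 W

448.98


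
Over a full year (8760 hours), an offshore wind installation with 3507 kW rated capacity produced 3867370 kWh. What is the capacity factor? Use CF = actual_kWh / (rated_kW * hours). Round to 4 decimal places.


Capacity factor = actual output / maximum possible output
Maximum possible = rated * hours = 3507 * 8760 = 30721320 kWh
CF = 3867370 / 30721320
CF = 0.1259

0.1259


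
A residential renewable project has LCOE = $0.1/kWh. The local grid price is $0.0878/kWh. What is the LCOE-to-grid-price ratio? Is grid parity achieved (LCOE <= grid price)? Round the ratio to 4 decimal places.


Compare LCOE to grid price:
  LCOE = $0.1/kWh, Grid price = $0.0878/kWh
  Ratio = LCOE / grid_price = 0.1 / 0.0878 = 1.1390
  Grid parity achieved (ratio <= 1)? no

1.1390


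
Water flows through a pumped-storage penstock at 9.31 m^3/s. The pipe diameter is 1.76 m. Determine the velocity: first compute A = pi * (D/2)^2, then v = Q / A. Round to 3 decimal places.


Compute pipe cross-sectional area:
  A = pi * (D/2)^2 = pi * (1.76/2)^2 = 2.4328 m^2
Calculate velocity:
  v = Q / A = 9.31 / 2.4328
  v = 3.827 m/s

3.827


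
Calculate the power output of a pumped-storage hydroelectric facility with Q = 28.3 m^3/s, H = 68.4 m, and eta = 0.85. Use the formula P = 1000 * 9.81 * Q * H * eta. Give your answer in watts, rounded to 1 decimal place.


Apply the hydropower formula P = rho * g * Q * H * eta
rho * g = 1000 * 9.81 = 9810.0
P = 9810.0 * 28.3 * 68.4 * 0.85
P = 16141001.2 W

16141001.2


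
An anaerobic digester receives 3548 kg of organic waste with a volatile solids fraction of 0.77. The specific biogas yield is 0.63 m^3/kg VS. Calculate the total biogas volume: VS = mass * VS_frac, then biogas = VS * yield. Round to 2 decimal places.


Compute volatile solids:
  VS = mass * VS_fraction = 3548 * 0.77 = 2731.96 kg
Calculate biogas volume:
  Biogas = VS * specific_yield = 2731.96 * 0.63
  Biogas = 1721.13 m^3

1721.13


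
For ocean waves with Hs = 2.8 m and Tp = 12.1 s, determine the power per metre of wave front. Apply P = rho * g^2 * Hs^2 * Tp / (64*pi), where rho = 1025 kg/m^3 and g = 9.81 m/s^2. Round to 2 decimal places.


Apply wave power formula:
  g^2 = 9.81^2 = 96.2361
  Hs^2 = 2.8^2 = 7.84
  Numerator = rho * g^2 * Hs^2 * Tp = 1025 * 96.2361 * 7.84 * 12.1 = 9357574.93
  Denominator = 64 * pi = 201.0619
  P = 9357574.93 / 201.0619 = 46540.76 W/m

46540.76


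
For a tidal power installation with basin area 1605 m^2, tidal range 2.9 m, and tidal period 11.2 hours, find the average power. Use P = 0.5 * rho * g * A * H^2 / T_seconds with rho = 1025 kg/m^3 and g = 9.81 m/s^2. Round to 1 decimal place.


Convert period to seconds: T = 11.2 * 3600 = 40320.0 s
H^2 = 2.9^2 = 8.41
P = 0.5 * rho * g * A * H^2 / T
P = 0.5 * 1025 * 9.81 * 1605 * 8.41 / 40320.0
P = 1683.1 W

1683.1


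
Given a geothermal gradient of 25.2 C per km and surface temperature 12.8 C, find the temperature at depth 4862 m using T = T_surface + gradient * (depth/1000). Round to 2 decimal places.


Convert depth to km: 4862 / 1000 = 4.862 km
Temperature increase = gradient * depth_km = 25.2 * 4.862 = 122.52 C
Temperature at depth = T_surface + delta_T = 12.8 + 122.52
T = 135.32 C

135.32


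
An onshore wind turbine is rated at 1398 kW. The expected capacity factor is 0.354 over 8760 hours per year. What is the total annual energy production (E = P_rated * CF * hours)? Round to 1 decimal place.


Annual energy = rated_kW * capacity_factor * hours_per_year
Given: P_rated = 1398 kW, CF = 0.354, hours = 8760
E = 1398 * 0.354 * 8760
E = 4335253.9 kWh

4335253.9


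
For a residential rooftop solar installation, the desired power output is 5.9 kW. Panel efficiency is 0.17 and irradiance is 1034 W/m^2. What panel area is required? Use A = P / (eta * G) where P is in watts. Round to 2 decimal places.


Convert target power to watts: P = 5.9 * 1000 = 5900.0 W
Compute denominator: eta * G = 0.17 * 1034 = 175.78
Required area A = P / (eta * G) = 5900.0 / 175.78
A = 33.56 m^2

33.56


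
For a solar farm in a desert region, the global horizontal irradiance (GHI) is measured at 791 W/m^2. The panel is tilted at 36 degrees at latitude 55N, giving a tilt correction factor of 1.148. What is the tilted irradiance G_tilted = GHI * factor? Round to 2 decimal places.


Identify the given values:
  GHI = 791 W/m^2, tilt correction factor = 1.148
Apply the formula G_tilted = GHI * factor:
  G_tilted = 791 * 1.148
  G_tilted = 908.07 W/m^2

908.07


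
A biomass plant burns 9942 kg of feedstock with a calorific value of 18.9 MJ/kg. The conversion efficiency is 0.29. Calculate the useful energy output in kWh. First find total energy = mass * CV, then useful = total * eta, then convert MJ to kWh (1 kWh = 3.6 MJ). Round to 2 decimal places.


Total energy = mass * CV = 9942 * 18.9 = 187903.8 MJ
Useful energy = total * eta = 187903.8 * 0.29 = 54492.1 MJ
Convert to kWh: 54492.1 / 3.6
Useful energy = 15136.70 kWh

15136.70


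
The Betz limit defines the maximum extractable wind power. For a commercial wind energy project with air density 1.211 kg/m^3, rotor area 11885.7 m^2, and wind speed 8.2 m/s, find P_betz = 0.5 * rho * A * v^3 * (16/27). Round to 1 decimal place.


The Betz coefficient Cp_max = 16/27 = 0.5926
v^3 = 8.2^3 = 551.368
P_betz = 0.5 * rho * A * v^3 * Cp_max
P_betz = 0.5 * 1.211 * 11885.7 * 551.368 * 0.5926
P_betz = 2351455.1 W

2351455.1


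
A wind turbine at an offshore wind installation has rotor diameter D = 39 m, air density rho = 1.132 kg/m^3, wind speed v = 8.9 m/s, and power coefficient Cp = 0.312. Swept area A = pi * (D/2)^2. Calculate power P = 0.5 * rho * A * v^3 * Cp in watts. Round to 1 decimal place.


Step 1 -- Compute swept area:
  A = pi * (D/2)^2 = pi * (39/2)^2 = 1194.59 m^2
Step 2 -- Apply wind power equation:
  P = 0.5 * rho * A * v^3 * Cp
  v^3 = 8.9^3 = 704.969
  P = 0.5 * 1.132 * 1194.59 * 704.969 * 0.312
  P = 148716.8 W

148716.8


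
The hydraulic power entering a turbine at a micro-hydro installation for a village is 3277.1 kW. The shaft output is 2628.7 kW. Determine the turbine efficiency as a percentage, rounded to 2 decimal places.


Turbine efficiency = (output power / input power) * 100
eta = (2628.7 / 3277.1) * 100
eta = 80.21%

80.21


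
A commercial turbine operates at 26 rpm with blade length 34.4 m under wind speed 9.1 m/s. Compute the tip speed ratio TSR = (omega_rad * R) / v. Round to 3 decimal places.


Convert rotational speed to rad/s:
  omega = 26 * 2 * pi / 60 = 2.7227 rad/s
Compute tip speed:
  v_tip = omega * R = 2.7227 * 34.4 = 93.661 m/s
Tip speed ratio:
  TSR = v_tip / v_wind = 93.661 / 9.1 = 10.292

10.292


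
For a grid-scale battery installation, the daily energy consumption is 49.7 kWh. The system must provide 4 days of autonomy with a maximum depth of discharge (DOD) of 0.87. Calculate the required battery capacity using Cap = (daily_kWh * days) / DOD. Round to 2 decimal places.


Total energy needed = daily * days = 49.7 * 4 = 198.8 kWh
Account for depth of discharge:
  Cap = total_energy / DOD = 198.8 / 0.87
  Cap = 228.51 kWh

228.51


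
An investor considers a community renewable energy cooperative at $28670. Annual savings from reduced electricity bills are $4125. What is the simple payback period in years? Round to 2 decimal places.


Simple payback period = initial cost / annual savings
Payback = 28670 / 4125
Payback = 6.95 years

6.95


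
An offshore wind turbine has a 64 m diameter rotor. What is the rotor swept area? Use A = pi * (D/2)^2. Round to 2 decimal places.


Compute the rotor radius:
  r = D / 2 = 64 / 2 = 32.0 m
Calculate swept area:
  A = pi * r^2 = pi * 32.0^2
  A = 3216.99 m^2

3216.99


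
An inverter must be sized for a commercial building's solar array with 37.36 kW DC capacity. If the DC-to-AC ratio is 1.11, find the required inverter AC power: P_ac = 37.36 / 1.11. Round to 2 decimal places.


The inverter AC capacity is determined by the DC/AC ratio.
Given: P_dc = 37.36 kW, DC/AC ratio = 1.11
P_ac = P_dc / ratio = 37.36 / 1.11
P_ac = 33.66 kW

33.66


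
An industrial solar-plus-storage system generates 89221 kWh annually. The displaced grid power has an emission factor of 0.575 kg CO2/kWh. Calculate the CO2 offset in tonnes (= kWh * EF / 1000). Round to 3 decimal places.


CO2 offset in kg = generation * emission_factor
CO2 offset = 89221 * 0.575 = 51302.08 kg
Convert to tonnes:
  CO2 offset = 51302.08 / 1000 = 51.302 tonnes

51.302


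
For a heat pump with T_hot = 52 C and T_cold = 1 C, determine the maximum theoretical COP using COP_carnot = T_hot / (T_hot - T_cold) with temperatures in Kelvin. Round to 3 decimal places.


Convert to Kelvin:
  T_hot = 52 + 273.15 = 325.15 K
  T_cold = 1 + 273.15 = 274.15 K
Apply Carnot COP formula:
  COP = T_hot_K / (T_hot_K - T_cold_K) = 325.15 / 51.0
  COP = 6.375

6.375


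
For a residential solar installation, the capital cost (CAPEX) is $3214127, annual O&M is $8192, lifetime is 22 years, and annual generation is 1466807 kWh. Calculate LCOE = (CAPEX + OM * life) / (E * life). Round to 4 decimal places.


Total cost = CAPEX + OM * lifetime = 3214127 + 8192 * 22 = 3214127 + 180224 = 3394351
Total generation = annual * lifetime = 1466807 * 22 = 32269754 kWh
LCOE = 3394351 / 32269754
LCOE = 0.1052 $/kWh

0.1052


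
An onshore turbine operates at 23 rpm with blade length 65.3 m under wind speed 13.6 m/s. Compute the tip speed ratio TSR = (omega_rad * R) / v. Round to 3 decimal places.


Convert rotational speed to rad/s:
  omega = 23 * 2 * pi / 60 = 2.4086 rad/s
Compute tip speed:
  v_tip = omega * R = 2.4086 * 65.3 = 157.279 m/s
Tip speed ratio:
  TSR = v_tip / v_wind = 157.279 / 13.6 = 11.565

11.565


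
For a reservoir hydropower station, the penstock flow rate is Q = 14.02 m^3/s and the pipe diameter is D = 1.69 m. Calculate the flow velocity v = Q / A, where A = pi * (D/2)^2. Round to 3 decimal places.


Compute pipe cross-sectional area:
  A = pi * (D/2)^2 = pi * (1.69/2)^2 = 2.2432 m^2
Calculate velocity:
  v = Q / A = 14.02 / 2.2432
  v = 6.250 m/s

6.250


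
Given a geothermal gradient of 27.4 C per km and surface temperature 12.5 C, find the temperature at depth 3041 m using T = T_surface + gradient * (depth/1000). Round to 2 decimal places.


Convert depth to km: 3041 / 1000 = 3.041 km
Temperature increase = gradient * depth_km = 27.4 * 3.041 = 83.32 C
Temperature at depth = T_surface + delta_T = 12.5 + 83.32
T = 95.82 C

95.82


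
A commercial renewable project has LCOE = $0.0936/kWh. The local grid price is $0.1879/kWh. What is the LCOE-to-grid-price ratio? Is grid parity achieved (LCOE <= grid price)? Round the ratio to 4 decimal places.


Compare LCOE to grid price:
  LCOE = $0.0936/kWh, Grid price = $0.1879/kWh
  Ratio = LCOE / grid_price = 0.0936 / 0.1879 = 0.4981
  Grid parity achieved (ratio <= 1)? yes

0.4981


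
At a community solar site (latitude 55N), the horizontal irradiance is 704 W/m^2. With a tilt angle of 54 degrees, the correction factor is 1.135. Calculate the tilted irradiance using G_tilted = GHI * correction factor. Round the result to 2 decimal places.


Identify the given values:
  GHI = 704 W/m^2, tilt correction factor = 1.135
Apply the formula G_tilted = GHI * factor:
  G_tilted = 704 * 1.135
  G_tilted = 799.04 W/m^2

799.04


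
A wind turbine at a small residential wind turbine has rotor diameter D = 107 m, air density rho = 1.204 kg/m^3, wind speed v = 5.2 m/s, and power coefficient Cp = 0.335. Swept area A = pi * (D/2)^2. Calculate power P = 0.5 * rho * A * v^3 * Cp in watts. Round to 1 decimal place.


Step 1 -- Compute swept area:
  A = pi * (D/2)^2 = pi * (107/2)^2 = 8992.02 m^2
Step 2 -- Apply wind power equation:
  P = 0.5 * rho * A * v^3 * Cp
  v^3 = 5.2^3 = 140.608
  P = 0.5 * 1.204 * 8992.02 * 140.608 * 0.335
  P = 254981.6 W

254981.6


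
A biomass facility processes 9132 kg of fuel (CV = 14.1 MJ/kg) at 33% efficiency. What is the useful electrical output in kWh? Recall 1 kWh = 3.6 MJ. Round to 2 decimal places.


Total energy = mass * CV = 9132 * 14.1 = 128761.2 MJ
Useful energy = total * eta = 128761.2 * 0.33 = 42491.2 MJ
Convert to kWh: 42491.2 / 3.6
Useful energy = 11803.11 kWh

11803.11


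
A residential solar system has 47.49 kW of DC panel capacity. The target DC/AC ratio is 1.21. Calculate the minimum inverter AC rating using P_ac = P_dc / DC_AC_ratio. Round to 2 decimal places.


The inverter AC capacity is determined by the DC/AC ratio.
Given: P_dc = 47.49 kW, DC/AC ratio = 1.21
P_ac = P_dc / ratio = 47.49 / 1.21
P_ac = 39.25 kW

39.25


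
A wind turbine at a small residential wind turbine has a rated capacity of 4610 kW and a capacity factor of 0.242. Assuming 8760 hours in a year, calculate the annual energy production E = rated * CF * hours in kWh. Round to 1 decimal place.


Annual energy = rated_kW * capacity_factor * hours_per_year
Given: P_rated = 4610 kW, CF = 0.242, hours = 8760
E = 4610 * 0.242 * 8760
E = 9772831.2 kWh

9772831.2


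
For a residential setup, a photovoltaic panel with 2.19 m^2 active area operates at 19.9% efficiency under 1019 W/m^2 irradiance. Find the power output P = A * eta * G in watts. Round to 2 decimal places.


Use the solar power formula P = A * eta * G.
Given: A = 2.19 m^2, eta = 0.199, G = 1019 W/m^2
P = 2.19 * 0.199 * 1019
P = 444.09 W

444.09


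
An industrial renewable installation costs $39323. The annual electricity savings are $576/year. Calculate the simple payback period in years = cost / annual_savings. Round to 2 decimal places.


Simple payback period = initial cost / annual savings
Payback = 39323 / 576
Payback = 68.27 years

68.27


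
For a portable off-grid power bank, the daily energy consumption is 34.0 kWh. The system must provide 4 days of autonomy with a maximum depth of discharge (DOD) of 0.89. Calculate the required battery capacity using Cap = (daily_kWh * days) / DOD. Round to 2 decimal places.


Total energy needed = daily * days = 34.0 * 4 = 136.0 kWh
Account for depth of discharge:
  Cap = total_energy / DOD = 136.0 / 0.89
  Cap = 152.81 kWh

152.81


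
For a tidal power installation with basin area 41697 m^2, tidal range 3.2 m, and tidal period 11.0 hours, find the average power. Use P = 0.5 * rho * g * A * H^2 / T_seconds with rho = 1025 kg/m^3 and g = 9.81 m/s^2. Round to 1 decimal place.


Convert period to seconds: T = 11.0 * 3600 = 39600.0 s
H^2 = 3.2^2 = 10.24
P = 0.5 * rho * g * A * H^2 / T
P = 0.5 * 1025 * 9.81 * 41697 * 10.24 / 39600.0
P = 54209.1 W

54209.1


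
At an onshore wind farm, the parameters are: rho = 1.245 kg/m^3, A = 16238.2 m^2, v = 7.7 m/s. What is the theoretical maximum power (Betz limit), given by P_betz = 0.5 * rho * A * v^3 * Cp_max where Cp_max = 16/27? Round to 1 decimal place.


The Betz coefficient Cp_max = 16/27 = 0.5926
v^3 = 7.7^3 = 456.533
P_betz = 0.5 * rho * A * v^3 * Cp_max
P_betz = 0.5 * 1.245 * 16238.2 * 456.533 * 0.5926
P_betz = 2734674.5 W

2734674.5


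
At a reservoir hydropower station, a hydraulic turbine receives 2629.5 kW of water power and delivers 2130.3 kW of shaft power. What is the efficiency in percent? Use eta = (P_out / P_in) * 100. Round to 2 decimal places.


Turbine efficiency = (output power / input power) * 100
eta = (2130.3 / 2629.5) * 100
eta = 81.02%

81.02


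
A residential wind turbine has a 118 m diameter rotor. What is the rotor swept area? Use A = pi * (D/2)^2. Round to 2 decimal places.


Compute the rotor radius:
  r = D / 2 = 118 / 2 = 59.0 m
Calculate swept area:
  A = pi * r^2 = pi * 59.0^2
  A = 10935.88 m^2

10935.88


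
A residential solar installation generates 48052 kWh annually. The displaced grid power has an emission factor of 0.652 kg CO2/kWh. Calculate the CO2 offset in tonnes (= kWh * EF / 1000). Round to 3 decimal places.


CO2 offset in kg = generation * emission_factor
CO2 offset = 48052 * 0.652 = 31329.9 kg
Convert to tonnes:
  CO2 offset = 31329.9 / 1000 = 31.330 tonnes

31.330


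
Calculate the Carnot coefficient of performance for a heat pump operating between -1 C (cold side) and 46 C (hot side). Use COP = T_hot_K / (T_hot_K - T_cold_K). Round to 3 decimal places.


Convert to Kelvin:
  T_hot = 46 + 273.15 = 319.15 K
  T_cold = -1 + 273.15 = 272.15 K
Apply Carnot COP formula:
  COP = T_hot_K / (T_hot_K - T_cold_K) = 319.15 / 47.0
  COP = 6.790

6.790


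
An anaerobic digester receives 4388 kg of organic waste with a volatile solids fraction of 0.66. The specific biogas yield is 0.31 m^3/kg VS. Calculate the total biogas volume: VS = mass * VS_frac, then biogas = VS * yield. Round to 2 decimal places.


Compute volatile solids:
  VS = mass * VS_fraction = 4388 * 0.66 = 2896.08 kg
Calculate biogas volume:
  Biogas = VS * specific_yield = 2896.08 * 0.31
  Biogas = 897.78 m^3

897.78


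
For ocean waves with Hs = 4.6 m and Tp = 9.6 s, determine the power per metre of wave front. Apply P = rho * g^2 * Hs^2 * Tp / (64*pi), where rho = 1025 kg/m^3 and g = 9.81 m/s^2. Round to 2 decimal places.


Apply wave power formula:
  g^2 = 9.81^2 = 96.2361
  Hs^2 = 4.6^2 = 21.16
  Numerator = rho * g^2 * Hs^2 * Tp = 1025 * 96.2361 * 21.16 * 9.6 = 20037741.82
  Denominator = 64 * pi = 201.0619
  P = 20037741.82 / 201.0619 = 99659.55 W/m

99659.55


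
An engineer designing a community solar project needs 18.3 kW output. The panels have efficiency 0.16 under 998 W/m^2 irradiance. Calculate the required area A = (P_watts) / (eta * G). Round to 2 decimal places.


Convert target power to watts: P = 18.3 * 1000 = 18300.0 W
Compute denominator: eta * G = 0.16 * 998 = 159.68
Required area A = P / (eta * G) = 18300.0 / 159.68
A = 114.60 m^2

114.60


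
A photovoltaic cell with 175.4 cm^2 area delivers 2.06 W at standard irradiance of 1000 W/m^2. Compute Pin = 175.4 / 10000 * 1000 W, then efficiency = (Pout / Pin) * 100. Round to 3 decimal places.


First compute the input power:
  Pin = area_cm2 / 10000 * G = 175.4 / 10000 * 1000 = 17.54 W
Then compute efficiency:
  Efficiency = (Pout / Pin) * 100 = (2.06 / 17.54) * 100
  Efficiency = 11.745%

11.745


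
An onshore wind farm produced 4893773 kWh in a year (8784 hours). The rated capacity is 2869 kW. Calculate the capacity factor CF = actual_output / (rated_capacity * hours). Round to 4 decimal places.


Capacity factor = actual output / maximum possible output
Maximum possible = rated * hours = 2869 * 8784 = 25201296 kWh
CF = 4893773 / 25201296
CF = 0.1942

0.1942


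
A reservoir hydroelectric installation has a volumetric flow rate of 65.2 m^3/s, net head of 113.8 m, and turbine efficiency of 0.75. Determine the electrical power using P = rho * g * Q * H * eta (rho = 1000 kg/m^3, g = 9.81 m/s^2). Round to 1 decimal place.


Apply the hydropower formula P = rho * g * Q * H * eta
rho * g = 1000 * 9.81 = 9810.0
P = 9810.0 * 65.2 * 113.8 * 0.75
P = 54590884.2 W

54590884.2


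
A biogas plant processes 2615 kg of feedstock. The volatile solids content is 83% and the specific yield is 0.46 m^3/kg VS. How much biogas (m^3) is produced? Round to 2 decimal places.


Compute volatile solids:
  VS = mass * VS_fraction = 2615 * 0.83 = 2170.45 kg
Calculate biogas volume:
  Biogas = VS * specific_yield = 2170.45 * 0.46
  Biogas = 998.41 m^3

998.41


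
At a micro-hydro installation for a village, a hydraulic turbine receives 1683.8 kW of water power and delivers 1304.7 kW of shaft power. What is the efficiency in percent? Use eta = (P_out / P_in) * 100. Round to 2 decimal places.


Turbine efficiency = (output power / input power) * 100
eta = (1304.7 / 1683.8) * 100
eta = 77.49%

77.49


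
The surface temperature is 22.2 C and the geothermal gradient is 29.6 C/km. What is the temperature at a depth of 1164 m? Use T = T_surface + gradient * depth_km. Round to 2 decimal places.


Convert depth to km: 1164 / 1000 = 1.164 km
Temperature increase = gradient * depth_km = 29.6 * 1.164 = 34.45 C
Temperature at depth = T_surface + delta_T = 22.2 + 34.45
T = 56.65 C

56.65


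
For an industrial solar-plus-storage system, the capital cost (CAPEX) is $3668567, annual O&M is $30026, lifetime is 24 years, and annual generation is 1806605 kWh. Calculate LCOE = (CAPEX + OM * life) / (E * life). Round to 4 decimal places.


Total cost = CAPEX + OM * lifetime = 3668567 + 30026 * 24 = 3668567 + 720624 = 4389191
Total generation = annual * lifetime = 1806605 * 24 = 43358520 kWh
LCOE = 4389191 / 43358520
LCOE = 0.1012 $/kWh

0.1012


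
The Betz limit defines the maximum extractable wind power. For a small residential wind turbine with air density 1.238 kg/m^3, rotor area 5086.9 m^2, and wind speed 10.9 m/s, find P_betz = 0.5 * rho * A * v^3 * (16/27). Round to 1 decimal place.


The Betz coefficient Cp_max = 16/27 = 0.5926
v^3 = 10.9^3 = 1295.029
P_betz = 0.5 * rho * A * v^3 * Cp_max
P_betz = 0.5 * 1.238 * 5086.9 * 1295.029 * 0.5926
P_betz = 2416459.7 W

2416459.7


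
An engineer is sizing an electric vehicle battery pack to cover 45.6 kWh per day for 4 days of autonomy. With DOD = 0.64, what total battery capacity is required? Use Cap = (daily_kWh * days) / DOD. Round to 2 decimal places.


Total energy needed = daily * days = 45.6 * 4 = 182.4 kWh
Account for depth of discharge:
  Cap = total_energy / DOD = 182.4 / 0.64
  Cap = 285.00 kWh

285.00


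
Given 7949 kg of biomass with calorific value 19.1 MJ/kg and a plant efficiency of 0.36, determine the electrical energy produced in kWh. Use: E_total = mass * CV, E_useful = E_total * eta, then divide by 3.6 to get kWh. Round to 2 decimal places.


Total energy = mass * CV = 7949 * 19.1 = 151825.9 MJ
Useful energy = total * eta = 151825.9 * 0.36 = 54657.32 MJ
Convert to kWh: 54657.32 / 3.6
Useful energy = 15182.59 kWh

15182.59


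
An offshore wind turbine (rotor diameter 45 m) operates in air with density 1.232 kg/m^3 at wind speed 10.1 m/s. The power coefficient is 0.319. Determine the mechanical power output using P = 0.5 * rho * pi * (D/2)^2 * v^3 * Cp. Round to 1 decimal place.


Step 1 -- Compute swept area:
  A = pi * (D/2)^2 = pi * (45/2)^2 = 1590.43 m^2
Step 2 -- Apply wind power equation:
  P = 0.5 * rho * A * v^3 * Cp
  v^3 = 10.1^3 = 1030.301
  P = 0.5 * 1.232 * 1590.43 * 1030.301 * 0.319
  P = 321996.0 W

321996.0


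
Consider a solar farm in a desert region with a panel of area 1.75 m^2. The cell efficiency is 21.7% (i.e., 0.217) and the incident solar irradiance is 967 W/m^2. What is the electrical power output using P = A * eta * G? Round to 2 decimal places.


Use the solar power formula P = A * eta * G.
Given: A = 1.75 m^2, eta = 0.217, G = 967 W/m^2
P = 1.75 * 0.217 * 967
P = 367.22 W

367.22


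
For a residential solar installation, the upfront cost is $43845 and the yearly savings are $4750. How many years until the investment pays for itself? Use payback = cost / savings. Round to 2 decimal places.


Simple payback period = initial cost / annual savings
Payback = 43845 / 4750
Payback = 9.23 years

9.23


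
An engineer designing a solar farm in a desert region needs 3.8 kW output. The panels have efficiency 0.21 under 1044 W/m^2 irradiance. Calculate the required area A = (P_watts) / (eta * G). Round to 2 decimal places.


Convert target power to watts: P = 3.8 * 1000 = 3800.0 W
Compute denominator: eta * G = 0.21 * 1044 = 219.24
Required area A = P / (eta * G) = 3800.0 / 219.24
A = 17.33 m^2

17.33


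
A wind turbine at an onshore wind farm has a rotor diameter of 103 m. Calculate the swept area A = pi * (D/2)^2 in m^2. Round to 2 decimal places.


Compute the rotor radius:
  r = D / 2 = 103 / 2 = 51.5 m
Calculate swept area:
  A = pi * r^2 = pi * 51.5^2
  A = 8332.29 m^2

8332.29


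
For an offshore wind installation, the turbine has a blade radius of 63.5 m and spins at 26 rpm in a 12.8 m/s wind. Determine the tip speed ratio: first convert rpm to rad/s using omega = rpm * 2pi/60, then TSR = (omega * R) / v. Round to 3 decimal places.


Convert rotational speed to rad/s:
  omega = 26 * 2 * pi / 60 = 2.7227 rad/s
Compute tip speed:
  v_tip = omega * R = 2.7227 * 63.5 = 172.892 m/s
Tip speed ratio:
  TSR = v_tip / v_wind = 172.892 / 12.8 = 13.507

13.507


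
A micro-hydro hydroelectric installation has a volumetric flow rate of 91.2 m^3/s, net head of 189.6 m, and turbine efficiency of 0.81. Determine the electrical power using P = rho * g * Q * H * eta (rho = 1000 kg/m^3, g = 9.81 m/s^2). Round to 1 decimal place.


Apply the hydropower formula P = rho * g * Q * H * eta
rho * g = 1000 * 9.81 = 9810.0
P = 9810.0 * 91.2 * 189.6 * 0.81
P = 137400147.1 W

137400147.1


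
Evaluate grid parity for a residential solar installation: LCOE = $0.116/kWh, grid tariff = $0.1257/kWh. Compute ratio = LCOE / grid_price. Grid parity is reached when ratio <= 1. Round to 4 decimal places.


Compare LCOE to grid price:
  LCOE = $0.116/kWh, Grid price = $0.1257/kWh
  Ratio = LCOE / grid_price = 0.116 / 0.1257 = 0.9228
  Grid parity achieved (ratio <= 1)? yes

0.9228


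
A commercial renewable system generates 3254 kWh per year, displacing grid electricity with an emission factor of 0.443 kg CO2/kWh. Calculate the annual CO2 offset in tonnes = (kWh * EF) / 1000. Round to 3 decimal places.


CO2 offset in kg = generation * emission_factor
CO2 offset = 3254 * 0.443 = 1441.52 kg
Convert to tonnes:
  CO2 offset = 1441.52 / 1000 = 1.442 tonnes

1.442


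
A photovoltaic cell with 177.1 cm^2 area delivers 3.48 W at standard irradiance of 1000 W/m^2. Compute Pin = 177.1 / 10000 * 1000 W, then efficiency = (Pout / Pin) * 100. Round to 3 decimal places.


First compute the input power:
  Pin = area_cm2 / 10000 * G = 177.1 / 10000 * 1000 = 17.71 W
Then compute efficiency:
  Efficiency = (Pout / Pin) * 100 = (3.48 / 17.71) * 100
  Efficiency = 19.650%

19.650


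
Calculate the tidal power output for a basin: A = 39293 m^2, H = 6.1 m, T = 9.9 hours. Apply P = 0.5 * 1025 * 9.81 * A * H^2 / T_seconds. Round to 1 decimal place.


Convert period to seconds: T = 9.9 * 3600 = 35640.0 s
H^2 = 6.1^2 = 37.21
P = 0.5 * rho * g * A * H^2 / T
P = 0.5 * 1025 * 9.81 * 39293 * 37.21 / 35640.0
P = 206252.9 W

206252.9


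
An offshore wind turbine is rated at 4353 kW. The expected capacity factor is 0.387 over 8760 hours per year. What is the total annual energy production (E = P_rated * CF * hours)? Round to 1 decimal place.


Annual energy = rated_kW * capacity_factor * hours_per_year
Given: P_rated = 4353 kW, CF = 0.387, hours = 8760
E = 4353 * 0.387 * 8760
E = 14757192.4 kWh

14757192.4


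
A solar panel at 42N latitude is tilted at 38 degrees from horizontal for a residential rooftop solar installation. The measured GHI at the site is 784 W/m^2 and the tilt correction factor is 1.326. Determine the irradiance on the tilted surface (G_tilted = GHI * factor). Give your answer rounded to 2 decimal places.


Identify the given values:
  GHI = 784 W/m^2, tilt correction factor = 1.326
Apply the formula G_tilted = GHI * factor:
  G_tilted = 784 * 1.326
  G_tilted = 1039.58 W/m^2

1039.58


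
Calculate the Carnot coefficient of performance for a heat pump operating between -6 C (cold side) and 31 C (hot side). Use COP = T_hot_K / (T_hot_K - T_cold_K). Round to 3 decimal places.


Convert to Kelvin:
  T_hot = 31 + 273.15 = 304.15 K
  T_cold = -6 + 273.15 = 267.15 K
Apply Carnot COP formula:
  COP = T_hot_K / (T_hot_K - T_cold_K) = 304.15 / 37.0
  COP = 8.220

8.220


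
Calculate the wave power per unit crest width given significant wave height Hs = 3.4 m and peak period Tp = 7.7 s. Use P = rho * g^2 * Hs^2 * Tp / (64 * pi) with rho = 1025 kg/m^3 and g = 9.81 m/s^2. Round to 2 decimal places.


Apply wave power formula:
  g^2 = 9.81^2 = 96.2361
  Hs^2 = 3.4^2 = 11.56
  Numerator = rho * g^2 * Hs^2 * Tp = 1025 * 96.2361 * 11.56 * 7.7 = 8780321.93
  Denominator = 64 * pi = 201.0619
  P = 8780321.93 / 201.0619 = 43669.74 W/m

43669.74


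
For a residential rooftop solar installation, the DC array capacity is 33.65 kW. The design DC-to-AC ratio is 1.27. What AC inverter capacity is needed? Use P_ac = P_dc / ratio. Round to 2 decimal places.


The inverter AC capacity is determined by the DC/AC ratio.
Given: P_dc = 33.65 kW, DC/AC ratio = 1.27
P_ac = P_dc / ratio = 33.65 / 1.27
P_ac = 26.50 kW

26.50


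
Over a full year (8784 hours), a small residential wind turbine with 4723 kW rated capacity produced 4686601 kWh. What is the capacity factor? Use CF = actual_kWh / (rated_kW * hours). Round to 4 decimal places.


Capacity factor = actual output / maximum possible output
Maximum possible = rated * hours = 4723 * 8784 = 41486832 kWh
CF = 4686601 / 41486832
CF = 0.1130

0.1130


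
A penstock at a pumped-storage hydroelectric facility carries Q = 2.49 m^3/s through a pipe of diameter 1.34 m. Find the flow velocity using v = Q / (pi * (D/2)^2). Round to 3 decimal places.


Compute pipe cross-sectional area:
  A = pi * (D/2)^2 = pi * (1.34/2)^2 = 1.4103 m^2
Calculate velocity:
  v = Q / A = 2.49 / 1.4103
  v = 1.766 m/s

1.766


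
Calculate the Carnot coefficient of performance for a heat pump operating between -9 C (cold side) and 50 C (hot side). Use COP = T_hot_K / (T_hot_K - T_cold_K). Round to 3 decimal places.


Convert to Kelvin:
  T_hot = 50 + 273.15 = 323.15 K
  T_cold = -9 + 273.15 = 264.15 K
Apply Carnot COP formula:
  COP = T_hot_K / (T_hot_K - T_cold_K) = 323.15 / 59.0
  COP = 5.477

5.477


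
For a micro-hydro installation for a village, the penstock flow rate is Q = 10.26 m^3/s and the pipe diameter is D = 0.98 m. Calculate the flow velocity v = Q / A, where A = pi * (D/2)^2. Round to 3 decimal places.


Compute pipe cross-sectional area:
  A = pi * (D/2)^2 = pi * (0.98/2)^2 = 0.7543 m^2
Calculate velocity:
  v = Q / A = 10.26 / 0.7543
  v = 13.602 m/s

13.602


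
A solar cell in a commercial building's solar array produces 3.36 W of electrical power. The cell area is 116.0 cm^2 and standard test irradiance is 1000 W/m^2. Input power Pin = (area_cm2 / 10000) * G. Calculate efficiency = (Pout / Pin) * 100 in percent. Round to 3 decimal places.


First compute the input power:
  Pin = area_cm2 / 10000 * G = 116.0 / 10000 * 1000 = 11.6 W
Then compute efficiency:
  Efficiency = (Pout / Pin) * 100 = (3.36 / 11.6) * 100
  Efficiency = 28.966%

28.966


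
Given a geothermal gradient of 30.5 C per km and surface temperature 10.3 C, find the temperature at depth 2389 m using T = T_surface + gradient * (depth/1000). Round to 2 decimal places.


Convert depth to km: 2389 / 1000 = 2.389 km
Temperature increase = gradient * depth_km = 30.5 * 2.389 = 72.86 C
Temperature at depth = T_surface + delta_T = 10.3 + 72.86
T = 83.16 C

83.16


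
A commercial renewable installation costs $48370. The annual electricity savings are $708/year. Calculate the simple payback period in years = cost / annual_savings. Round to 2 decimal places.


Simple payback period = initial cost / annual savings
Payback = 48370 / 708
Payback = 68.32 years

68.32


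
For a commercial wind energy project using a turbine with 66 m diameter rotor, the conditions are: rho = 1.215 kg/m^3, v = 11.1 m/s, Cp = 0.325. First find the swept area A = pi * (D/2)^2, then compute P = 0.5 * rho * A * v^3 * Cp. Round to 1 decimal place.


Step 1 -- Compute swept area:
  A = pi * (D/2)^2 = pi * (66/2)^2 = 3421.19 m^2
Step 2 -- Apply wind power equation:
  P = 0.5 * rho * A * v^3 * Cp
  v^3 = 11.1^3 = 1367.631
  P = 0.5 * 1.215 * 3421.19 * 1367.631 * 0.325
  P = 923796.5 W

923796.5


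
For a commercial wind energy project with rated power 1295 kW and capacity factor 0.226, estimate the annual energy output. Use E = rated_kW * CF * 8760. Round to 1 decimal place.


Annual energy = rated_kW * capacity_factor * hours_per_year
Given: P_rated = 1295 kW, CF = 0.226, hours = 8760
E = 1295 * 0.226 * 8760
E = 2563789.2 kWh

2563789.2


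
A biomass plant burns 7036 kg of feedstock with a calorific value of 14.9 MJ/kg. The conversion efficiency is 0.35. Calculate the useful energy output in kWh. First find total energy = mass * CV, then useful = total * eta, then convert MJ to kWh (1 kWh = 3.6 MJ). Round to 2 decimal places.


Total energy = mass * CV = 7036 * 14.9 = 104836.4 MJ
Useful energy = total * eta = 104836.4 * 0.35 = 36692.74 MJ
Convert to kWh: 36692.74 / 3.6
Useful energy = 10192.43 kWh

10192.43


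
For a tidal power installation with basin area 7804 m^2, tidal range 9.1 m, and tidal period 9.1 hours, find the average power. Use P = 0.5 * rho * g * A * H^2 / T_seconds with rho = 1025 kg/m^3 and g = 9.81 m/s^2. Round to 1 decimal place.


Convert period to seconds: T = 9.1 * 3600 = 32760.0 s
H^2 = 9.1^2 = 82.81
P = 0.5 * rho * g * A * H^2 / T
P = 0.5 * 1025 * 9.81 * 7804 * 82.81 / 32760.0
P = 99178.8 W

99178.8


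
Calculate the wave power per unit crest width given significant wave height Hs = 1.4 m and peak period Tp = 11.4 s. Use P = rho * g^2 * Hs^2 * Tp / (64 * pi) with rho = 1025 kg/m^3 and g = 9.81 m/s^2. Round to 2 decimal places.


Apply wave power formula:
  g^2 = 9.81^2 = 96.2361
  Hs^2 = 1.4^2 = 1.96
  Numerator = rho * g^2 * Hs^2 * Tp = 1025 * 96.2361 * 1.96 * 11.4 = 2204056.9
  Denominator = 64 * pi = 201.0619
  P = 2204056.9 / 201.0619 = 10962.08 W/m

10962.08


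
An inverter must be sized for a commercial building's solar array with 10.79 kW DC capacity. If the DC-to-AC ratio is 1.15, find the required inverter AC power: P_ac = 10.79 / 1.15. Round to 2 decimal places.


The inverter AC capacity is determined by the DC/AC ratio.
Given: P_dc = 10.79 kW, DC/AC ratio = 1.15
P_ac = P_dc / ratio = 10.79 / 1.15
P_ac = 9.38 kW

9.38


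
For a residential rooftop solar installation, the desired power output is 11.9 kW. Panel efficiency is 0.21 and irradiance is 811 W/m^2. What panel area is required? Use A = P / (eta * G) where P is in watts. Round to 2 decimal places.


Convert target power to watts: P = 11.9 * 1000 = 11900.0 W
Compute denominator: eta * G = 0.21 * 811 = 170.31
Required area A = P / (eta * G) = 11900.0 / 170.31
A = 69.87 m^2

69.87


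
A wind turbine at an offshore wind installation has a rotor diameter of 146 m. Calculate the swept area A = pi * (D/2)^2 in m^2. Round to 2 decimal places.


Compute the rotor radius:
  r = D / 2 = 146 / 2 = 73.0 m
Calculate swept area:
  A = pi * r^2 = pi * 73.0^2
  A = 16741.55 m^2

16741.55


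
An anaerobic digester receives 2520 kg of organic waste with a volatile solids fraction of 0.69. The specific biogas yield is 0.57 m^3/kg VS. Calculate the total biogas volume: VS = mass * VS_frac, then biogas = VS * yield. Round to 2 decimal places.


Compute volatile solids:
  VS = mass * VS_fraction = 2520 * 0.69 = 1738.8 kg
Calculate biogas volume:
  Biogas = VS * specific_yield = 1738.8 * 0.57
  Biogas = 991.12 m^3

991.12


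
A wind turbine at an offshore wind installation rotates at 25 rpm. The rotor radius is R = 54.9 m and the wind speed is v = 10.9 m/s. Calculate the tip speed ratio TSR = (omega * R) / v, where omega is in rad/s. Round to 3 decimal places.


Convert rotational speed to rad/s:
  omega = 25 * 2 * pi / 60 = 2.618 rad/s
Compute tip speed:
  v_tip = omega * R = 2.618 * 54.9 = 143.728 m/s
Tip speed ratio:
  TSR = v_tip / v_wind = 143.728 / 10.9 = 13.186

13.186


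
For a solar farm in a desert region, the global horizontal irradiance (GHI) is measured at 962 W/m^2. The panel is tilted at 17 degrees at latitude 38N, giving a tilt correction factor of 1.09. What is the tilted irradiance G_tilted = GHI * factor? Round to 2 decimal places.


Identify the given values:
  GHI = 962 W/m^2, tilt correction factor = 1.09
Apply the formula G_tilted = GHI * factor:
  G_tilted = 962 * 1.09
  G_tilted = 1048.58 W/m^2

1048.58


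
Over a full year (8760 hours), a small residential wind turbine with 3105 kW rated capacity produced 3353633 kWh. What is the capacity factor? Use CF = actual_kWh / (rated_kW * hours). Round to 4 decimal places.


Capacity factor = actual output / maximum possible output
Maximum possible = rated * hours = 3105 * 8760 = 27199800 kWh
CF = 3353633 / 27199800
CF = 0.1233

0.1233


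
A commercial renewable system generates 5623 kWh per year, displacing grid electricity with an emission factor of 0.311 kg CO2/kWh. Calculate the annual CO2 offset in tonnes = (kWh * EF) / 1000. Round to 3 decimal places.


CO2 offset in kg = generation * emission_factor
CO2 offset = 5623 * 0.311 = 1748.75 kg
Convert to tonnes:
  CO2 offset = 1748.75 / 1000 = 1.749 tonnes

1.749
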